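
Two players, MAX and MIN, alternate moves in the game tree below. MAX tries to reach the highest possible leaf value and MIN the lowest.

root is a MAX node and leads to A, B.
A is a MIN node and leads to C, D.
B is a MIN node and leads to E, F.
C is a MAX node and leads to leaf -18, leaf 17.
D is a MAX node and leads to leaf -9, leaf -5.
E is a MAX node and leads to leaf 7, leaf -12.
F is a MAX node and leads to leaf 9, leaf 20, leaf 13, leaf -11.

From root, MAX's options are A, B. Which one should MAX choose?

B

C (MAX): max(-18, 17) = 17
D (MAX): max(-9, -5) = -5
A (MIN): min(17, -5) = -5
E (MAX): max(7, -12) = 7
F (MAX): max(9, 20, 13, -11) = 20
B (MIN): min(7, 20) = 7
root (MAX): max(-5, 7) = 7
MAX at root wants the highest of {A=-5, B=7}, so chooses B.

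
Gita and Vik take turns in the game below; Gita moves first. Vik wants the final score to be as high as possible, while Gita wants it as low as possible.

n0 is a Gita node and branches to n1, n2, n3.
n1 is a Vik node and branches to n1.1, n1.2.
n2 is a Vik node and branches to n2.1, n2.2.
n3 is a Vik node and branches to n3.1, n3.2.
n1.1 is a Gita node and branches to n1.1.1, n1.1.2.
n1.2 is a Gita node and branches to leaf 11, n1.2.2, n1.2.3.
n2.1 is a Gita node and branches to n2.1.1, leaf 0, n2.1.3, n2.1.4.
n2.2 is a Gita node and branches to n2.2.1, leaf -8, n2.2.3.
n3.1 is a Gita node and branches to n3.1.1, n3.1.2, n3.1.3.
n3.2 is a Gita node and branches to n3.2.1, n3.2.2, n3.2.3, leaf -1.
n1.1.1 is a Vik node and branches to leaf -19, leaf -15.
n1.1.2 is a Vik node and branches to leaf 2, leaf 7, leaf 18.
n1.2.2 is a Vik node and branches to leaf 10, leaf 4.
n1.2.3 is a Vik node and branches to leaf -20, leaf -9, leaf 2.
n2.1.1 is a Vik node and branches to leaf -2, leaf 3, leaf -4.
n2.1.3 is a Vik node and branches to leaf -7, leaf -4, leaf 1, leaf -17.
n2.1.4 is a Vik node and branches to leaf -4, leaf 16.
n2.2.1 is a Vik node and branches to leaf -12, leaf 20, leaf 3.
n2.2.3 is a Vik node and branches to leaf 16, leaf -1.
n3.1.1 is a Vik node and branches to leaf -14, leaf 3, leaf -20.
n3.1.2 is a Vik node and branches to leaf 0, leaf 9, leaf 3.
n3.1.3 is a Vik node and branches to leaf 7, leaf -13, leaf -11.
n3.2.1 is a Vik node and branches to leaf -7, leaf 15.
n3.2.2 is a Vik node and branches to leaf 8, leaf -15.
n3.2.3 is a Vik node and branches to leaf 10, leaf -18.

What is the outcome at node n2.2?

n2.2.1 (Vik): max(-12, 20, 3) = 20
n2.2.3 (Vik): max(16, -1) = 16
n2.2 (Gita): min(20, -8, 16) = -8

-8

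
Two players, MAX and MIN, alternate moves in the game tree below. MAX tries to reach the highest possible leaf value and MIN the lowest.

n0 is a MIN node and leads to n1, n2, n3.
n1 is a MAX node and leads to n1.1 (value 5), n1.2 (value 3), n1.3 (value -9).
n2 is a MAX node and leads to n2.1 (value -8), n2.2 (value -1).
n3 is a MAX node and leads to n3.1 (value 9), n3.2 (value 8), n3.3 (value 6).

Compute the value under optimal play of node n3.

9

n3 (MAX): max(9, 8, 6) = 9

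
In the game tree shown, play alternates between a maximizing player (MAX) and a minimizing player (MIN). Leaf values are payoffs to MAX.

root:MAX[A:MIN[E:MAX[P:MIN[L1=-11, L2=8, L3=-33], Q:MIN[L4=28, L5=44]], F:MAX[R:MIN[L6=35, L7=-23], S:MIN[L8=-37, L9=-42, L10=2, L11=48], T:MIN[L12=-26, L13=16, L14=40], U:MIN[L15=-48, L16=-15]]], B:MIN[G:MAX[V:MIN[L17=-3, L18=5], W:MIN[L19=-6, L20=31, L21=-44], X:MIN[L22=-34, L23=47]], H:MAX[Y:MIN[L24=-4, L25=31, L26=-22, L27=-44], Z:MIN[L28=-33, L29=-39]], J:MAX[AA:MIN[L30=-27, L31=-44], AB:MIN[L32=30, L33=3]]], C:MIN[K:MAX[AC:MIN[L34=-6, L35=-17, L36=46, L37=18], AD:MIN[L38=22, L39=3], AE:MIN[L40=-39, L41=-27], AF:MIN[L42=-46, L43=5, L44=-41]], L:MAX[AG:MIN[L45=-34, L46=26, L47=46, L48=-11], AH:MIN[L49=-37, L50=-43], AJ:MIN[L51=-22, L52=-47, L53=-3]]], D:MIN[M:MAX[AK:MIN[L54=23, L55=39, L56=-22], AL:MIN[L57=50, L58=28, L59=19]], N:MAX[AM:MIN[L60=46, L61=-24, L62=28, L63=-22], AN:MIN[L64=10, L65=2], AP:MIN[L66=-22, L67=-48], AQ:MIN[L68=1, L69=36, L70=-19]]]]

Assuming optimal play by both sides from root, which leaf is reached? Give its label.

L65

P (MIN): min(-11, 8, -33) = -33
Q (MIN): min(28, 44) = 28
E (MAX): max(-33, 28) = 28
R (MIN): min(35, -23) = -23
S (MIN): min(-37, -42, 2, 48) = -42
T (MIN): min(-26, 16, 40) = -26
U (MIN): min(-48, -15) = -48
F (MAX): max(-23, -42, -26, -48) = -23
A (MIN): min(28, -23) = -23
V (MIN): min(-3, 5) = -3
W (MIN): min(-6, 31, -44) = -44
X (MIN): min(-34, 47) = -34
G (MAX): max(-3, -44, -34) = -3
Y (MIN): min(-4, 31, -22, -44) = -44
Z (MIN): min(-33, -39) = -39
H (MAX): max(-44, -39) = -39
AA (MIN): min(-27, -44) = -44
AB (MIN): min(30, 3) = 3
J (MAX): max(-44, 3) = 3
B (MIN): min(-3, -39, 3) = -39
AC (MIN): min(-6, -17, 46, 18) = -17
AD (MIN): min(22, 3) = 3
AE (MIN): min(-39, -27) = -39
AF (MIN): min(-46, 5, -41) = -46
K (MAX): max(-17, 3, -39, -46) = 3
AG (MIN): min(-34, 26, 46, -11) = -34
AH (MIN): min(-37, -43) = -43
AJ (MIN): min(-22, -47, -3) = -47
L (MAX): max(-34, -43, -47) = -34
C (MIN): min(3, -34) = -34
AK (MIN): min(23, 39, -22) = -22
AL (MIN): min(50, 28, 19) = 19
M (MAX): max(-22, 19) = 19
AM (MIN): min(46, -24, 28, -22) = -24
AN (MIN): min(10, 2) = 2
AP (MIN): min(-22, -48) = -48
AQ (MIN): min(1, 36, -19) = -19
N (MAX): max(-24, 2, -48, -19) = 2
D (MIN): min(19, 2) = 2
root (MAX): max(-23, -39, -34, 2) = 2
At root, MAX picks D (highest: 2).
At D, MIN picks N (lowest: 2).
At N, MAX picks AN (highest: 2).
At AN, MIN picks L65 (lowest: 2).
Terminal value 2.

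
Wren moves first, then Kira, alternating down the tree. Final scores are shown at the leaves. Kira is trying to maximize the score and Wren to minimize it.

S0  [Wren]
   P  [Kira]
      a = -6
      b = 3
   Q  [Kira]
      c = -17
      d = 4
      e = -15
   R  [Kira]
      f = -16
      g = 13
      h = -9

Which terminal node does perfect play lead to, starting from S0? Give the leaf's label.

b

P (Kira): max(-6, 3) = 3
Q (Kira): max(-17, 4, -15) = 4
R (Kira): max(-16, 13, -9) = 13
S0 (Wren): min(3, 4, 13) = 3
At S0, Wren picks P (lowest: 3).
At P, Kira picks b (highest: 3).
Terminal value 3.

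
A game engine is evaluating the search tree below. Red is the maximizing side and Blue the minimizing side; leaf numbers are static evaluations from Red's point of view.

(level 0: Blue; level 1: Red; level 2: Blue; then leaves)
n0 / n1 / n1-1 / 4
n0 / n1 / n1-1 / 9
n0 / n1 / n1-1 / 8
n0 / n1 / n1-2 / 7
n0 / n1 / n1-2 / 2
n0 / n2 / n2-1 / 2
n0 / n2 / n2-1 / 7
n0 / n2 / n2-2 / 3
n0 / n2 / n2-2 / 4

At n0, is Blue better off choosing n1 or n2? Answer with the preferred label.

n1-1 (Blue): min(4, 9, 8) = 4
n1-2 (Blue): min(7, 2) = 2
n1 (Red): max(4, 2) = 4
n2-1 (Blue): min(2, 7) = 2
n2-2 (Blue): min(3, 4) = 3
n2 (Red): max(2, 3) = 3
Blue prefers the lower value; n1=4, n2=3. n2 is better since 3 < 4.

n2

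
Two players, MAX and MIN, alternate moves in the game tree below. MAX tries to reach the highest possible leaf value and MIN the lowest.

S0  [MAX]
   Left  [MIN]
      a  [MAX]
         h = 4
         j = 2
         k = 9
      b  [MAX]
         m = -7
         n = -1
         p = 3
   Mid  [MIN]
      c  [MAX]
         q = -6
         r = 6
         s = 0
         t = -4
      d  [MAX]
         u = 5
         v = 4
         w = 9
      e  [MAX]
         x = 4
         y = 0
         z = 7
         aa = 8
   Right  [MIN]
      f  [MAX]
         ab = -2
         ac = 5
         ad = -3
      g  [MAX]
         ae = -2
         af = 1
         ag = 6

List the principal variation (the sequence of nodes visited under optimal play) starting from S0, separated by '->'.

S0 -> Mid -> c -> r

a (MAX): max(4, 2, 9) = 9
b (MAX): max(-7, -1, 3) = 3
Left (MIN): min(9, 3) = 3
c (MAX): max(-6, 6, 0, -4) = 6
d (MAX): max(5, 4, 9) = 9
e (MAX): max(4, 0, 7, 8) = 8
Mid (MIN): min(6, 9, 8) = 6
f (MAX): max(-2, 5, -3) = 5
g (MAX): max(-2, 1, 6) = 6
Right (MIN): min(5, 6) = 5
S0 (MAX): max(3, 6, 5) = 6
At S0, MAX picks Mid (highest: 6).
At Mid, MIN picks c (lowest: 6).
At c, MAX picks r (highest: 6).
Terminal value 6.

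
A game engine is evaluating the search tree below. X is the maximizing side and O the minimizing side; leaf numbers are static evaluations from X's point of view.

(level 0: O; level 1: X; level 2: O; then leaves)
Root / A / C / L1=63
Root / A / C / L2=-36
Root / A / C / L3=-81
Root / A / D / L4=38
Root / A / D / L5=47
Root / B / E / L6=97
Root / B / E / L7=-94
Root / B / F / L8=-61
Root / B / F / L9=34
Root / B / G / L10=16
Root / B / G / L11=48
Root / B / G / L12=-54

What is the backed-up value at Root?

-54

C (O): min(63, -36, -81) = -81
D (O): min(38, 47) = 38
A (X): max(-81, 38) = 38
E (O): min(97, -94) = -94
F (O): min(-61, 34) = -61
G (O): min(16, 48, -54) = -54
B (X): max(-94, -61, -54) = -54
Root (O): min(38, -54) = -54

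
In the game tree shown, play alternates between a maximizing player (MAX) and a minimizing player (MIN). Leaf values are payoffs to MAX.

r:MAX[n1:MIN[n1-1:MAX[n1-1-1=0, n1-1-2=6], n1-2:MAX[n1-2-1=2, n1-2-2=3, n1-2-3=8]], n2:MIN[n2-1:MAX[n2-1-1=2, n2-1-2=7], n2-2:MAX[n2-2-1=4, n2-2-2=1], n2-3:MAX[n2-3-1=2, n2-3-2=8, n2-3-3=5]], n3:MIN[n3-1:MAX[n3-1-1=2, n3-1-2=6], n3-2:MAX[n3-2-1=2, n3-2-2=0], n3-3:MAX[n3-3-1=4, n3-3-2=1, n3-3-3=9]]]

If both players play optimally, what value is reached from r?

n1-1 (MAX): max(0, 6) = 6
n1-2 (MAX): max(2, 3, 8) = 8
n1 (MIN): min(6, 8) = 6
n2-1 (MAX): max(2, 7) = 7
n2-2 (MAX): max(4, 1) = 4
n2-3 (MAX): max(2, 8, 5) = 8
n2 (MIN): min(7, 4, 8) = 4
n3-1 (MAX): max(2, 6) = 6
n3-2 (MAX): max(2, 0) = 2
n3-3 (MAX): max(4, 1, 9) = 9
n3 (MIN): min(6, 2, 9) = 2
r (MAX): max(6, 4, 2) = 6

6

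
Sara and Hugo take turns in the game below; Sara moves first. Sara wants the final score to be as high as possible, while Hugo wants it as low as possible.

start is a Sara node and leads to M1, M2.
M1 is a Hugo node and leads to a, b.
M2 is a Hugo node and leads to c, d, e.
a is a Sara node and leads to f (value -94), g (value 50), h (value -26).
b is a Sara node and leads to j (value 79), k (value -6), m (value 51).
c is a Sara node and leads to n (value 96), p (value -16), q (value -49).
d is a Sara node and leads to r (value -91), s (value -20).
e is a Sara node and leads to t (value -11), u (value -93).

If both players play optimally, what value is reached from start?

50

a (Sara): max(-94, 50, -26) = 50
b (Sara): max(79, -6, 51) = 79
M1 (Hugo): min(50, 79) = 50
c (Sara): max(96, -16, -49) = 96
d (Sara): max(-91, -20) = -20
e (Sara): max(-11, -93) = -11
M2 (Hugo): min(96, -20, -11) = -20
start (Sara): max(50, -20) = 50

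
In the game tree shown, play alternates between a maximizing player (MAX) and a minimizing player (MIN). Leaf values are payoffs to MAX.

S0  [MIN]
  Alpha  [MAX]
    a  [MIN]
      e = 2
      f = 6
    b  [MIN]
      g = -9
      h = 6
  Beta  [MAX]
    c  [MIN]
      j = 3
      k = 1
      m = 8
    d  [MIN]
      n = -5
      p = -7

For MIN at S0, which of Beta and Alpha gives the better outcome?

c (MIN): min(3, 1, 8) = 1
d (MIN): min(-5, -7) = -7
Beta (MAX): max(1, -7) = 1
a (MIN): min(2, 6) = 2
b (MIN): min(-9, 6) = -9
Alpha (MAX): max(2, -9) = 2
MIN prefers the lower value; Beta=1, Alpha=2. Beta is better since 1 < 2.

Beta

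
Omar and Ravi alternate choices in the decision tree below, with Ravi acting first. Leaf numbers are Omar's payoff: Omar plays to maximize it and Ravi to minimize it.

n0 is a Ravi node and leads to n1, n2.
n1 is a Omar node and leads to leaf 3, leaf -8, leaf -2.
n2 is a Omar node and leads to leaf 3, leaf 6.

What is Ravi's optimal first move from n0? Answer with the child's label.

n1 (Omar): max(3, -8, -2) = 3
n2 (Omar): max(3, 6) = 6
n0 (Ravi): min(3, 6) = 3
Ravi at n0 wants the lowest of {n1=3, n2=6}, so chooses n1.

n1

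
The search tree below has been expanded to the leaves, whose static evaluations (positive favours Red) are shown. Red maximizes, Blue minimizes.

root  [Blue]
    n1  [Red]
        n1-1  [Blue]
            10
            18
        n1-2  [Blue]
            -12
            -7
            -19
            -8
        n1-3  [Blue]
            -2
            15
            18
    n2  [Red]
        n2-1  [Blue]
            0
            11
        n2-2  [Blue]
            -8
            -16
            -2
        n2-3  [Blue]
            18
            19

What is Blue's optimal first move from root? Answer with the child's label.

n1-1 (Blue): min(10, 18) = 10
n1-2 (Blue): min(-12, -7, -19, -8) = -19
n1-3 (Blue): min(-2, 15, 18) = -2
n1 (Red): max(10, -19, -2) = 10
n2-1 (Blue): min(0, 11) = 0
n2-2 (Blue): min(-8, -16, -2) = -16
n2-3 (Blue): min(18, 19) = 18
n2 (Red): max(0, -16, 18) = 18
root (Blue): min(10, 18) = 10
Blue at root wants the lowest of {n1=10, n2=18}, so chooses n1.

n1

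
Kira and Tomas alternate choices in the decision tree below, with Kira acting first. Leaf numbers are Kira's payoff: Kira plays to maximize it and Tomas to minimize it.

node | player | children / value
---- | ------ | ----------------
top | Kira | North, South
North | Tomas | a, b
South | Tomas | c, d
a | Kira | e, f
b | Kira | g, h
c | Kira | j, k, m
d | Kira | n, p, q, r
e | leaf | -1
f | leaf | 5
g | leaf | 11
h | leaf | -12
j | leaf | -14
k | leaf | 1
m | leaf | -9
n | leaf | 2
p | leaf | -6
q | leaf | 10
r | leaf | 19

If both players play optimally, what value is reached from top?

5

a (Kira): max(-1, 5) = 5
b (Kira): max(11, -12) = 11
North (Tomas): min(5, 11) = 5
c (Kira): max(-14, 1, -9) = 1
d (Kira): max(2, -6, 10, 19) = 19
South (Tomas): min(1, 19) = 1
top (Kira): max(5, 1) = 5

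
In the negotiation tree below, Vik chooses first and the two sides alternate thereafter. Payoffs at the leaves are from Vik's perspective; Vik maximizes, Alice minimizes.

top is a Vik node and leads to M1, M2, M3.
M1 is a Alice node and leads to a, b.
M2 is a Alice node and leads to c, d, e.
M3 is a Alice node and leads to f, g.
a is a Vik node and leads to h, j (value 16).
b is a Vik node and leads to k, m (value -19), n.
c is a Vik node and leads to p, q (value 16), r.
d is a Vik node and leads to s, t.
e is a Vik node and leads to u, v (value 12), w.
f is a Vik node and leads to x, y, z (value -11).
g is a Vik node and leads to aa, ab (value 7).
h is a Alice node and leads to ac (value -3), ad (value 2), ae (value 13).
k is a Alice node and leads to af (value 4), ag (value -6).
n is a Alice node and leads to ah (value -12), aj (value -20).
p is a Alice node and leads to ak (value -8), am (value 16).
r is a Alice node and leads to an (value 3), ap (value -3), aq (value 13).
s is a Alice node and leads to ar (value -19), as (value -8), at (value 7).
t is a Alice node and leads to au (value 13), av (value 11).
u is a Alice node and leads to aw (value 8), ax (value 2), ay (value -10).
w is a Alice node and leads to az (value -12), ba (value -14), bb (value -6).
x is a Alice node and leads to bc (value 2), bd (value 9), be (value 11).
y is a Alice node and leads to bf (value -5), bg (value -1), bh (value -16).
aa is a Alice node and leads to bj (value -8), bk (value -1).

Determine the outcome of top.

11

h (Alice): min(-3, 2, 13) = -3
a (Vik): max(-3, 16) = 16
k (Alice): min(4, -6) = -6
n (Alice): min(-12, -20) = -20
b (Vik): max(-6, -19, -20) = -6
M1 (Alice): min(16, -6) = -6
p (Alice): min(-8, 16) = -8
r (Alice): min(3, -3, 13) = -3
c (Vik): max(-8, 16, -3) = 16
s (Alice): min(-19, -8, 7) = -19
t (Alice): min(13, 11) = 11
d (Vik): max(-19, 11) = 11
u (Alice): min(8, 2, -10) = -10
w (Alice): min(-12, -14, -6) = -14
e (Vik): max(-10, 12, -14) = 12
M2 (Alice): min(16, 11, 12) = 11
x (Alice): min(2, 9, 11) = 2
y (Alice): min(-5, -1, -16) = -16
f (Vik): max(2, -16, -11) = 2
aa (Alice): min(-8, -1) = -8
g (Vik): max(-8, 7) = 7
M3 (Alice): min(2, 7) = 2
top (Vik): max(-6, 11, 2) = 11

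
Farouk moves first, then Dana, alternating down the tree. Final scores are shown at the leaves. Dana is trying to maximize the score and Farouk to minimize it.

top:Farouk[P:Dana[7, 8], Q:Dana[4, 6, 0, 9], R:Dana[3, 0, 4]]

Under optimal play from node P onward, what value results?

8

P (Dana): max(7, 8) = 8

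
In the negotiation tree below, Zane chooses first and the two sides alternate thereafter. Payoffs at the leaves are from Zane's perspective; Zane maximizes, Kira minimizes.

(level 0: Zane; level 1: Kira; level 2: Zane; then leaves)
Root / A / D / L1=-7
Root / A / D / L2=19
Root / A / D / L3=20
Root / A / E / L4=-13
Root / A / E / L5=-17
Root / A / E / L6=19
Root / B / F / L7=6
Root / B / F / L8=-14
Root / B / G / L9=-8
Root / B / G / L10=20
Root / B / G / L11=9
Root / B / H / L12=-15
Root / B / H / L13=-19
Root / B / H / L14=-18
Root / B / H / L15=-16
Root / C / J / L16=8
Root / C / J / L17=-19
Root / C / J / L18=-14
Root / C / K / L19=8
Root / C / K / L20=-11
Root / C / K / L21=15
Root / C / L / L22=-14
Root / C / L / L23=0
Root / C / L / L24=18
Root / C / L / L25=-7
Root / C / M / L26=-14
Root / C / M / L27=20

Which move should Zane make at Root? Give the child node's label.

D (Zane): max(-7, 19, 20) = 20
E (Zane): max(-13, -17, 19) = 19
A (Kira): min(20, 19) = 19
F (Zane): max(6, -14) = 6
G (Zane): max(-8, 20, 9) = 20
H (Zane): max(-15, -19, -18, -16) = -15
B (Kira): min(6, 20, -15) = -15
J (Zane): max(8, -19, -14) = 8
K (Zane): max(8, -11, 15) = 15
L (Zane): max(-14, 0, 18, -7) = 18
M (Zane): max(-14, 20) = 20
C (Kira): min(8, 15, 18, 20) = 8
Root (Zane): max(19, -15, 8) = 19
Zane at Root wants the highest of {A=19, B=-15, C=8}, so chooses A.

A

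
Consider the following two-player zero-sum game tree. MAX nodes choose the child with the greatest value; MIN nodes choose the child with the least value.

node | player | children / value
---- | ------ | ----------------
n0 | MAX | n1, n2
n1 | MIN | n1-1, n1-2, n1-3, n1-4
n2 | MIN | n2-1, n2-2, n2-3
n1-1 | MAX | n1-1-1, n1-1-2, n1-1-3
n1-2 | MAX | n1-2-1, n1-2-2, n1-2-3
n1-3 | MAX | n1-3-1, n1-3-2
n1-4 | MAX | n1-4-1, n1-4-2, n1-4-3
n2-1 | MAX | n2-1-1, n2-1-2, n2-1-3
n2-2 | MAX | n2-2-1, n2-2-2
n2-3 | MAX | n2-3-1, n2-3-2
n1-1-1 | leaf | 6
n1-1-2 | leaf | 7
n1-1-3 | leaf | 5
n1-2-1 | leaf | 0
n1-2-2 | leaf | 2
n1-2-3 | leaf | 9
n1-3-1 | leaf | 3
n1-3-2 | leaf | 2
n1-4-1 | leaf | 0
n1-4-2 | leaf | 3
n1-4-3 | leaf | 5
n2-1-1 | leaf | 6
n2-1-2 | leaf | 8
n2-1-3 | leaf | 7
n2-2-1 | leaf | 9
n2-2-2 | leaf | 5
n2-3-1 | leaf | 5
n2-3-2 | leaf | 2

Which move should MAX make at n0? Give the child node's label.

n1-1 (MAX): max(6, 7, 5) = 7
n1-2 (MAX): max(0, 2, 9) = 9
n1-3 (MAX): max(3, 2) = 3
n1-4 (MAX): max(0, 3, 5) = 5
n1 (MIN): min(7, 9, 3, 5) = 3
n2-1 (MAX): max(6, 8, 7) = 8
n2-2 (MAX): max(9, 5) = 9
n2-3 (MAX): max(5, 2) = 5
n2 (MIN): min(8, 9, 5) = 5
n0 (MAX): max(3, 5) = 5
MAX at n0 wants the highest of {n1=3, n2=5}, so chooses n2.

n2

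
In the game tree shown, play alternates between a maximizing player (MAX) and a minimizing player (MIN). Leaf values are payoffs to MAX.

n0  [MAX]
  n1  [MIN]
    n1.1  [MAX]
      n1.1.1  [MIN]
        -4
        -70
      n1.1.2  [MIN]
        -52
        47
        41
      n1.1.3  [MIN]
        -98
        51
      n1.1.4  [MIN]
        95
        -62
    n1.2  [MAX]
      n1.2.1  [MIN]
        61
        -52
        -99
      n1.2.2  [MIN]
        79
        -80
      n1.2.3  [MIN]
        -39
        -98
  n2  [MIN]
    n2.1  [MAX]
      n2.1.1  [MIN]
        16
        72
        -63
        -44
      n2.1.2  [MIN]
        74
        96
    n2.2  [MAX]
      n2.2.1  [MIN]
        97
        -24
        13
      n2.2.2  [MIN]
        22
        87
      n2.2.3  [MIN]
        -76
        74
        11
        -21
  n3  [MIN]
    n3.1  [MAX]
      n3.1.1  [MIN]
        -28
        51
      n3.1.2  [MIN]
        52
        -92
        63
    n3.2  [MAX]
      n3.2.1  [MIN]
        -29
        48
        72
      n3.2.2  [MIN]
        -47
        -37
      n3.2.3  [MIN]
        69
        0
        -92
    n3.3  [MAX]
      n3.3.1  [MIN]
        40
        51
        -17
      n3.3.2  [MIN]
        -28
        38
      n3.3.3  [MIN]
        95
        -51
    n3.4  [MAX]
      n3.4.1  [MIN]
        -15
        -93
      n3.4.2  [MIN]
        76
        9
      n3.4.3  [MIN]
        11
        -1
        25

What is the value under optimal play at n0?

22

n1.1.1 (MIN): min(-4, -70) = -70
n1.1.2 (MIN): min(-52, 47, 41) = -52
n1.1.3 (MIN): min(-98, 51) = -98
n1.1.4 (MIN): min(95, -62) = -62
n1.1 (MAX): max(-70, -52, -98, -62) = -52
n1.2.1 (MIN): min(61, -52, -99) = -99
n1.2.2 (MIN): min(79, -80) = -80
n1.2.3 (MIN): min(-39, -98) = -98
n1.2 (MAX): max(-99, -80, -98) = -80
n1 (MIN): min(-52, -80) = -80
n2.1.1 (MIN): min(16, 72, -63, -44) = -63
n2.1.2 (MIN): min(74, 96) = 74
n2.1 (MAX): max(-63, 74) = 74
n2.2.1 (MIN): min(97, -24, 13) = -24
n2.2.2 (MIN): min(22, 87) = 22
n2.2.3 (MIN): min(-76, 74, 11, -21) = -76
n2.2 (MAX): max(-24, 22, -76) = 22
n2 (MIN): min(74, 22) = 22
n3.1.1 (MIN): min(-28, 51) = -28
n3.1.2 (MIN): min(52, -92, 63) = -92
n3.1 (MAX): max(-28, -92) = -28
n3.2.1 (MIN): min(-29, 48, 72) = -29
n3.2.2 (MIN): min(-47, -37) = -47
n3.2.3 (MIN): min(69, 0, -92) = -92
n3.2 (MAX): max(-29, -47, -92) = -29
n3.3.1 (MIN): min(40, 51, -17) = -17
n3.3.2 (MIN): min(-28, 38) = -28
n3.3.3 (MIN): min(95, -51) = -51
n3.3 (MAX): max(-17, -28, -51) = -17
n3.4.1 (MIN): min(-15, -93) = -93
n3.4.2 (MIN): min(76, 9) = 9
n3.4.3 (MIN): min(11, -1, 25) = -1
n3.4 (MAX): max(-93, 9, -1) = 9
n3 (MIN): min(-28, -29, -17, 9) = -29
n0 (MAX): max(-80, 22, -29) = 22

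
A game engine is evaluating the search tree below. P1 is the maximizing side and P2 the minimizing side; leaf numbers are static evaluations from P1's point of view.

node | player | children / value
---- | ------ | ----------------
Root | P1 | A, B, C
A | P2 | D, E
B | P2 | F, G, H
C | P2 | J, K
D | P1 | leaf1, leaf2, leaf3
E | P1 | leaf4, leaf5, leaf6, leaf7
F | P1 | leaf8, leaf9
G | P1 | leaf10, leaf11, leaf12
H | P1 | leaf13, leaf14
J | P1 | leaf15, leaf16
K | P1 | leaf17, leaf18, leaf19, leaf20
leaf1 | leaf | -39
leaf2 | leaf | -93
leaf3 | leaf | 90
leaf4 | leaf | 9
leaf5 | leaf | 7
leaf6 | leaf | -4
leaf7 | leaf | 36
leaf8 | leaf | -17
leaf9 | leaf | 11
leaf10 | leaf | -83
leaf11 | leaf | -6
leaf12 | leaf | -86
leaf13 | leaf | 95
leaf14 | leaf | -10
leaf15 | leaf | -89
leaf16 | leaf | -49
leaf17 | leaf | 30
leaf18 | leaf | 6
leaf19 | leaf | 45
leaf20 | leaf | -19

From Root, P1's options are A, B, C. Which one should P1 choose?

D (P1): max(-39, -93, 90) = 90
E (P1): max(9, 7, -4, 36) = 36
A (P2): min(90, 36) = 36
F (P1): max(-17, 11) = 11
G (P1): max(-83, -6, -86) = -6
H (P1): max(95, -10) = 95
B (P2): min(11, -6, 95) = -6
J (P1): max(-89, -49) = -49
K (P1): max(30, 6, 45, -19) = 45
C (P2): min(-49, 45) = -49
Root (P1): max(36, -6, -49) = 36
P1 at Root wants the highest of {A=36, B=-6, C=-49}, so chooses A.

A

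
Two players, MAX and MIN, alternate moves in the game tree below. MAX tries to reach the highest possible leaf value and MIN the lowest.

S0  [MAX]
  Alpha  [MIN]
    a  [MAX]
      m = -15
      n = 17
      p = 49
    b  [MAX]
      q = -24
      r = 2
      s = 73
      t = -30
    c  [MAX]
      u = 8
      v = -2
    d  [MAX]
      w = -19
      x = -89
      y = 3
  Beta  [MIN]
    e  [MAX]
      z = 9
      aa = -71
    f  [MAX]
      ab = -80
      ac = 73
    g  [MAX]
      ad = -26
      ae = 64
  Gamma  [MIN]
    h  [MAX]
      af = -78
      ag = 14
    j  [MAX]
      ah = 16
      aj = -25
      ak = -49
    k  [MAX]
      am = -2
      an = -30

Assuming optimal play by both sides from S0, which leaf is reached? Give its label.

a (MAX): max(-15, 17, 49) = 49
b (MAX): max(-24, 2, 73, -30) = 73
c (MAX): max(8, -2) = 8
d (MAX): max(-19, -89, 3) = 3
Alpha (MIN): min(49, 73, 8, 3) = 3
e (MAX): max(9, -71) = 9
f (MAX): max(-80, 73) = 73
g (MAX): max(-26, 64) = 64
Beta (MIN): min(9, 73, 64) = 9
h (MAX): max(-78, 14) = 14
j (MAX): max(16, -25, -49) = 16
k (MAX): max(-2, -30) = -2
Gamma (MIN): min(14, 16, -2) = -2
S0 (MAX): max(3, 9, -2) = 9
At S0, MAX picks Beta (highest: 9).
At Beta, MIN picks e (lowest: 9).
At e, MAX picks z (highest: 9).
Terminal value 9.

z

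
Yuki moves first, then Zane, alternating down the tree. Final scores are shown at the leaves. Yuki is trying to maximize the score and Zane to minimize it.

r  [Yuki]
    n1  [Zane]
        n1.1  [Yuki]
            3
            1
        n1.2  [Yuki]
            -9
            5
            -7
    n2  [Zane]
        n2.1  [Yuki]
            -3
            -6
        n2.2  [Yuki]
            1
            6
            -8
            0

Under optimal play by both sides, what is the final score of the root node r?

n1.1 (Yuki): max(3, 1) = 3
n1.2 (Yuki): max(-9, 5, -7) = 5
n1 (Zane): min(3, 5) = 3
n2.1 (Yuki): max(-3, -6) = -3
n2.2 (Yuki): max(1, 6, -8, 0) = 6
n2 (Zane): min(-3, 6) = -3
r (Yuki): max(3, -3) = 3

3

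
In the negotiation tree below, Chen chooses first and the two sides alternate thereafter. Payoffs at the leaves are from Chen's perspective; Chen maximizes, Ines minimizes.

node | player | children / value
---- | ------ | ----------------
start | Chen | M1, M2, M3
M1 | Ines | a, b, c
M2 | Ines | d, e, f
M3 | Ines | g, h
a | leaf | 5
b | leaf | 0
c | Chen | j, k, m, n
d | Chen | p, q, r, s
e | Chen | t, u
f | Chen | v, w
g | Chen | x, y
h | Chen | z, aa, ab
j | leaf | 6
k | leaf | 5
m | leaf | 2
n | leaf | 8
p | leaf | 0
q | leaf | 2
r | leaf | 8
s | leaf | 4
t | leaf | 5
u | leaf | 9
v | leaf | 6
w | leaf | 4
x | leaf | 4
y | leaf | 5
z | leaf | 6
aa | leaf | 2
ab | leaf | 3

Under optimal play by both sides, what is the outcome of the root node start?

c (Chen): max(6, 5, 2, 8) = 8
M1 (Ines): min(5, 0, 8) = 0
d (Chen): max(0, 2, 8, 4) = 8
e (Chen): max(5, 9) = 9
f (Chen): max(6, 4) = 6
M2 (Ines): min(8, 9, 6) = 6
g (Chen): max(4, 5) = 5
h (Chen): max(6, 2, 3) = 6
M3 (Ines): min(5, 6) = 5
start (Chen): max(0, 6, 5) = 6

6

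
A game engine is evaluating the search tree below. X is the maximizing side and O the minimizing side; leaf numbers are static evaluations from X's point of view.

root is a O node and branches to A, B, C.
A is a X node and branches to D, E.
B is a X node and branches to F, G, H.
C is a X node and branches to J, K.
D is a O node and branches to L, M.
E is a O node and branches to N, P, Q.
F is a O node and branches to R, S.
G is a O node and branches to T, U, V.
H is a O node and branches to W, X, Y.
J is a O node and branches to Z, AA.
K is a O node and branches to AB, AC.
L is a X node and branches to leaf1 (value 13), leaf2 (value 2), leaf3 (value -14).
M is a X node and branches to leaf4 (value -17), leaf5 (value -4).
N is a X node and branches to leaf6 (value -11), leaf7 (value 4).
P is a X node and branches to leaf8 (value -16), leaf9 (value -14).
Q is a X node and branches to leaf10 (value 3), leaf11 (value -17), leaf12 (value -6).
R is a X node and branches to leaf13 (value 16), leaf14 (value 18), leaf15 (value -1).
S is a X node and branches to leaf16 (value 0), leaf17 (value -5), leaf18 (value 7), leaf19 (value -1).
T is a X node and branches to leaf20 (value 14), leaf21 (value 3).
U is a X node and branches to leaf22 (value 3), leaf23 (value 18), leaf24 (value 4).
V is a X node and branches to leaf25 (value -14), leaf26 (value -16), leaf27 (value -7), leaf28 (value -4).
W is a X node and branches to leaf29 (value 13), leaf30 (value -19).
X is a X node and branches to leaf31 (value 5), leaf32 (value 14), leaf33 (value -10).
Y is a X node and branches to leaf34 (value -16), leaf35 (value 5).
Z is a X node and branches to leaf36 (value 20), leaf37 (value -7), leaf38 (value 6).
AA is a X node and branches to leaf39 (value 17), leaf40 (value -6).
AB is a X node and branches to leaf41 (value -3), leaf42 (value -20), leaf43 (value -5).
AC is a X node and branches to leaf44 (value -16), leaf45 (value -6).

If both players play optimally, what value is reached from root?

-4

L (X): max(13, 2, -14) = 13
M (X): max(-17, -4) = -4
D (O): min(13, -4) = -4
N (X): max(-11, 4) = 4
P (X): max(-16, -14) = -14
Q (X): max(3, -17, -6) = 3
E (O): min(4, -14, 3) = -14
A (X): max(-4, -14) = -4
R (X): max(16, 18, -1) = 18
S (X): max(0, -5, 7, -1) = 7
F (O): min(18, 7) = 7
T (X): max(14, 3) = 14
U (X): max(3, 18, 4) = 18
V (X): max(-14, -16, -7, -4) = -4
G (O): min(14, 18, -4) = -4
W (X): max(13, -19) = 13
X (X): max(5, 14, -10) = 14
Y (X): max(-16, 5) = 5
H (O): min(13, 14, 5) = 5
B (X): max(7, -4, 5) = 7
Z (X): max(20, -7, 6) = 20
AA (X): max(17, -6) = 17
J (O): min(20, 17) = 17
AB (X): max(-3, -20, -5) = -3
AC (X): max(-16, -6) = -6
K (O): min(-3, -6) = -6
C (X): max(17, -6) = 17
root (O): min(-4, 7, 17) = -4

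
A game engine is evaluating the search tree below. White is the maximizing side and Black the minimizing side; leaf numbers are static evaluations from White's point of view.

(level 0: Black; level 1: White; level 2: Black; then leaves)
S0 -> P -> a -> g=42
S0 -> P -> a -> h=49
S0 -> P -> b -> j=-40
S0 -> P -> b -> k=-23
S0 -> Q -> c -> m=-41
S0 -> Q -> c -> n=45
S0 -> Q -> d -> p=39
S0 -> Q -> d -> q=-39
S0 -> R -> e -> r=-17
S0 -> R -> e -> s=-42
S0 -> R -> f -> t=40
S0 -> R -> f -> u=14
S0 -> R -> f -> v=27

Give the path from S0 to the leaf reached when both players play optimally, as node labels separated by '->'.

S0 -> Q -> d -> q

a (Black): min(42, 49) = 42
b (Black): min(-40, -23) = -40
P (White): max(42, -40) = 42
c (Black): min(-41, 45) = -41
d (Black): min(39, -39) = -39
Q (White): max(-41, -39) = -39
e (Black): min(-17, -42) = -42
f (Black): min(40, 14, 27) = 14
R (White): max(-42, 14) = 14
S0 (Black): min(42, -39, 14) = -39
At S0, Black picks Q (lowest: -39).
At Q, White picks d (highest: -39).
At d, Black picks q (lowest: -39).
Terminal value -39.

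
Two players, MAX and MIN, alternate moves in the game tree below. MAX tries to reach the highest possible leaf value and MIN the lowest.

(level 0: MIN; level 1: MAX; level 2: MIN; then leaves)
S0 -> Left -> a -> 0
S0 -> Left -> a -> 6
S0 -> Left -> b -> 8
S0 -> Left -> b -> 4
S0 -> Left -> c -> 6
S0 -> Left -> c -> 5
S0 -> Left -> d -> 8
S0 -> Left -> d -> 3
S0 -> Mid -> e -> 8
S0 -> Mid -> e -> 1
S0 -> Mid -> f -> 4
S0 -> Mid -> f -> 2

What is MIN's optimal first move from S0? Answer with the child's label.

Mid

a (MIN): min(0, 6) = 0
b (MIN): min(8, 4) = 4
c (MIN): min(6, 5) = 5
d (MIN): min(8, 3) = 3
Left (MAX): max(0, 4, 5, 3) = 5
e (MIN): min(8, 1) = 1
f (MIN): min(4, 2) = 2
Mid (MAX): max(1, 2) = 2
S0 (MIN): min(5, 2) = 2
MIN at S0 wants the lowest of {Left=5, Mid=2}, so chooses Mid.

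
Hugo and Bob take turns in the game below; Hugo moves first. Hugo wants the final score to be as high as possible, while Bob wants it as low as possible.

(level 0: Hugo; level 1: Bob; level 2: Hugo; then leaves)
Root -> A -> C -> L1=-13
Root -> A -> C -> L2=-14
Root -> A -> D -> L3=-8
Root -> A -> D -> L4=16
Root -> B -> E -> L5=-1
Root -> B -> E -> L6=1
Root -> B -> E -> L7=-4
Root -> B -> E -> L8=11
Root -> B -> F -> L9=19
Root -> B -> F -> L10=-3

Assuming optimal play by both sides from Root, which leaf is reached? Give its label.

C (Hugo): max(-13, -14) = -13
D (Hugo): max(-8, 16) = 16
A (Bob): min(-13, 16) = -13
E (Hugo): max(-1, 1, -4, 11) = 11
F (Hugo): max(19, -3) = 19
B (Bob): min(11, 19) = 11
Root (Hugo): max(-13, 11) = 11
At Root, Hugo picks B (highest: 11).
At B, Bob picks E (lowest: 11).
At E, Hugo picks L8 (highest: 11).
Terminal value 11.

L8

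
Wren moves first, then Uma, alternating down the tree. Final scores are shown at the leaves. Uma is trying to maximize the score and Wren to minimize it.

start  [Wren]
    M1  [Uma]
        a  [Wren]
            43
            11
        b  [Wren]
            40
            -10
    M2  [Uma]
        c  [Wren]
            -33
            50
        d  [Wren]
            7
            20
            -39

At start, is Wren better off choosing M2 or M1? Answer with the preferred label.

M2

c (Wren): min(-33, 50) = -33
d (Wren): min(7, 20, -39) = -39
M2 (Uma): max(-33, -39) = -33
a (Wren): min(43, 11) = 11
b (Wren): min(40, -10) = -10
M1 (Uma): max(11, -10) = 11
Wren prefers the lower value; M2=-33, M1=11. M2 is better since -33 < 11.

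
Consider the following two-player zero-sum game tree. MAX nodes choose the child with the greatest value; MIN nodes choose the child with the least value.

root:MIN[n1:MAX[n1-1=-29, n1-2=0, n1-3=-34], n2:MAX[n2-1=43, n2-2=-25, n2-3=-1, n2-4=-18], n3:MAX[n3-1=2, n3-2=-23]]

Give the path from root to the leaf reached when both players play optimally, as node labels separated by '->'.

n1 (MAX): max(-29, 0, -34) = 0
n2 (MAX): max(43, -25, -1, -18) = 43
n3 (MAX): max(2, -23) = 2
root (MIN): min(0, 43, 2) = 0
At root, MIN picks n1 (lowest: 0).
At n1, MAX picks n1-2 (highest: 0).
Terminal value 0.

root -> n1 -> n1-2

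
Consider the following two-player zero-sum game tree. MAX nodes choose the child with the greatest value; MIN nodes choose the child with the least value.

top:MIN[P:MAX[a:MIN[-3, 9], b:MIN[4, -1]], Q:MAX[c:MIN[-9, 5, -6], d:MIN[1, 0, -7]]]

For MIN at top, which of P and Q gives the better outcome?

a (MIN): min(-3, 9) = -3
b (MIN): min(4, -1) = -1
P (MAX): max(-3, -1) = -1
c (MIN): min(-9, 5, -6) = -9
d (MIN): min(1, 0, -7) = -7
Q (MAX): max(-9, -7) = -7
MIN prefers the lower value; P=-1, Q=-7. Q is better since -7 < -1.

Q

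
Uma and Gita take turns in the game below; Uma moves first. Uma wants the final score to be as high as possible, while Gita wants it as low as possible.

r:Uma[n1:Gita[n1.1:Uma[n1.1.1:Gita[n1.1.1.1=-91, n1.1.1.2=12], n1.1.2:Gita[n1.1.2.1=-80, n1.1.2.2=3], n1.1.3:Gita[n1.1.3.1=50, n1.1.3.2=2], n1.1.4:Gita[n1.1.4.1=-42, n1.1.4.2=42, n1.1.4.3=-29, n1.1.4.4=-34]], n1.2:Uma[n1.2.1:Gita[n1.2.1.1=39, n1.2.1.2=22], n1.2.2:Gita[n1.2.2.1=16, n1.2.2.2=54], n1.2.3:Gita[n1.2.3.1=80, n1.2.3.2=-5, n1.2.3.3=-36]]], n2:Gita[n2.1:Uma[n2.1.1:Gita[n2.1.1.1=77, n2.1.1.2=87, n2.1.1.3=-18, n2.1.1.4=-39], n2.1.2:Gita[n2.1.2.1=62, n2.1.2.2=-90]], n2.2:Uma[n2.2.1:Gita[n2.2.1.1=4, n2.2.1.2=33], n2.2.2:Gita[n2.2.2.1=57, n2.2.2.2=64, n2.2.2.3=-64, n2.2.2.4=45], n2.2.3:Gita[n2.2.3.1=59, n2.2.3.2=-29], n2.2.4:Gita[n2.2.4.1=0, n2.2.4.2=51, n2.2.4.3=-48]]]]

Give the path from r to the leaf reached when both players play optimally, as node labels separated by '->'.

n1.1.1 (Gita): min(-91, 12) = -91
n1.1.2 (Gita): min(-80, 3) = -80
n1.1.3 (Gita): min(50, 2) = 2
n1.1.4 (Gita): min(-42, 42, -29, -34) = -42
n1.1 (Uma): max(-91, -80, 2, -42) = 2
n1.2.1 (Gita): min(39, 22) = 22
n1.2.2 (Gita): min(16, 54) = 16
n1.2.3 (Gita): min(80, -5, -36) = -36
n1.2 (Uma): max(22, 16, -36) = 22
n1 (Gita): min(2, 22) = 2
n2.1.1 (Gita): min(77, 87, -18, -39) = -39
n2.1.2 (Gita): min(62, -90) = -90
n2.1 (Uma): max(-39, -90) = -39
n2.2.1 (Gita): min(4, 33) = 4
n2.2.2 (Gita): min(57, 64, -64, 45) = -64
n2.2.3 (Gita): min(59, -29) = -29
n2.2.4 (Gita): min(0, 51, -48) = -48
n2.2 (Uma): max(4, -64, -29, -48) = 4
n2 (Gita): min(-39, 4) = -39
r (Uma): max(2, -39) = 2
At r, Uma picks n1 (highest: 2).
At n1, Gita picks n1.1 (lowest: 2).
At n1.1, Uma picks n1.1.3 (highest: 2).
At n1.1.3, Gita picks n1.1.3.2 (lowest: 2).
Terminal value 2.

r -> n1 -> n1.1 -> n1.1.3 -> n1.1.3.2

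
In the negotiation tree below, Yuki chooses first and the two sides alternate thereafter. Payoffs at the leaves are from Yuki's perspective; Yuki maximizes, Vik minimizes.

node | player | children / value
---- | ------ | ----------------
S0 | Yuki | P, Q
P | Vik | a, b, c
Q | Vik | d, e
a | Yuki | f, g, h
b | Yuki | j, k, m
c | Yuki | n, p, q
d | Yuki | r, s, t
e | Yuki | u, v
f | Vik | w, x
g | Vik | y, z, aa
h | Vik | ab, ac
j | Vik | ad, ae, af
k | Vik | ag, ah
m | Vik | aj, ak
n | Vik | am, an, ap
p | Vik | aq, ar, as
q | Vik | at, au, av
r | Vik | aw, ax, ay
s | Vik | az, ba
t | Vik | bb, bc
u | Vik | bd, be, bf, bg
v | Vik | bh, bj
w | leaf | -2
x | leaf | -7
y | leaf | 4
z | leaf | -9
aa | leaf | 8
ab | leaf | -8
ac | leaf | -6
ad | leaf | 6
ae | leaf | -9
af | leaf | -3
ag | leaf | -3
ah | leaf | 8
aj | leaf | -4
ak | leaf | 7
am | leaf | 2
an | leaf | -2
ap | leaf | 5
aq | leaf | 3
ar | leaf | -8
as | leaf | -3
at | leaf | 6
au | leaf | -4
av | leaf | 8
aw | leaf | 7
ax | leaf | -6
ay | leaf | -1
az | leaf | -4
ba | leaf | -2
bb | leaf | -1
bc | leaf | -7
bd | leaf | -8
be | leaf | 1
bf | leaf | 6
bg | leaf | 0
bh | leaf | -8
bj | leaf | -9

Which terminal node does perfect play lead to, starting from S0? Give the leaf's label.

x

f (Vik): min(-2, -7) = -7
g (Vik): min(4, -9, 8) = -9
h (Vik): min(-8, -6) = -8
a (Yuki): max(-7, -9, -8) = -7
j (Vik): min(6, -9, -3) = -9
k (Vik): min(-3, 8) = -3
m (Vik): min(-4, 7) = -4
b (Yuki): max(-9, -3, -4) = -3
n (Vik): min(2, -2, 5) = -2
p (Vik): min(3, -8, -3) = -8
q (Vik): min(6, -4, 8) = -4
c (Yuki): max(-2, -8, -4) = -2
P (Vik): min(-7, -3, -2) = -7
r (Vik): min(7, -6, -1) = -6
s (Vik): min(-4, -2) = -4
t (Vik): min(-1, -7) = -7
d (Yuki): max(-6, -4, -7) = -4
u (Vik): min(-8, 1, 6, 0) = -8
v (Vik): min(-8, -9) = -9
e (Yuki): max(-8, -9) = -8
Q (Vik): min(-4, -8) = -8
S0 (Yuki): max(-7, -8) = -7
At S0, Yuki picks P (highest: -7).
At P, Vik picks a (lowest: -7).
At a, Yuki picks f (highest: -7).
At f, Vik picks x (lowest: -7).
Terminal value -7.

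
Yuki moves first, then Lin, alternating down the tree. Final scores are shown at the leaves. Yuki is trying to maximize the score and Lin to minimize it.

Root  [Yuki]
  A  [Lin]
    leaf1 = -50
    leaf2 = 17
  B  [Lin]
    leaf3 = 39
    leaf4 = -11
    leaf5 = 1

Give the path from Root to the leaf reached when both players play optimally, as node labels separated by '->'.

Root -> B -> leaf4

A (Lin): min(-50, 17) = -50
B (Lin): min(39, -11, 1) = -11
Root (Yuki): max(-50, -11) = -11
At Root, Yuki picks B (highest: -11).
At B, Lin picks leaf4 (lowest: -11).
Terminal value -11.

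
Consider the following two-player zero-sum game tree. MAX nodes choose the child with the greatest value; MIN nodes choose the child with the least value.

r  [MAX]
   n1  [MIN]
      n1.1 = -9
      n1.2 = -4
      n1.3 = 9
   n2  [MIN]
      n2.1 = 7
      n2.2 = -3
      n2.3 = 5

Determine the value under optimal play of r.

n1 (MIN): min(-9, -4, 9) = -9
n2 (MIN): min(7, -3, 5) = -3
r (MAX): max(-9, -3) = -3

-3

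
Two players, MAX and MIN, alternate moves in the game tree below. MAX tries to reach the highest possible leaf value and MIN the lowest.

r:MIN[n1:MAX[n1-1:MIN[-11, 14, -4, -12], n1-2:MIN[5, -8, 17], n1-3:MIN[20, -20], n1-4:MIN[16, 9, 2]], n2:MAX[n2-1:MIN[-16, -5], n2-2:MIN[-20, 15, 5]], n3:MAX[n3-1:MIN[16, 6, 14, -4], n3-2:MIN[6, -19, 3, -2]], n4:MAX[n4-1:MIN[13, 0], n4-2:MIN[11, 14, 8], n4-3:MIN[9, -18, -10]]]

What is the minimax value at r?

-16

n1-1 (MIN): min(-11, 14, -4, -12) = -12
n1-2 (MIN): min(5, -8, 17) = -8
n1-3 (MIN): min(20, -20) = -20
n1-4 (MIN): min(16, 9, 2) = 2
n1 (MAX): max(-12, -8, -20, 2) = 2
n2-1 (MIN): min(-16, -5) = -16
n2-2 (MIN): min(-20, 15, 5) = -20
n2 (MAX): max(-16, -20) = -16
n3-1 (MIN): min(16, 6, 14, -4) = -4
n3-2 (MIN): min(6, -19, 3, -2) = -19
n3 (MAX): max(-4, -19) = -4
n4-1 (MIN): min(13, 0) = 0
n4-2 (MIN): min(11, 14, 8) = 8
n4-3 (MIN): min(9, -18, -10) = -18
n4 (MAX): max(0, 8, -18) = 8
r (MIN): min(2, -16, -4, 8) = -16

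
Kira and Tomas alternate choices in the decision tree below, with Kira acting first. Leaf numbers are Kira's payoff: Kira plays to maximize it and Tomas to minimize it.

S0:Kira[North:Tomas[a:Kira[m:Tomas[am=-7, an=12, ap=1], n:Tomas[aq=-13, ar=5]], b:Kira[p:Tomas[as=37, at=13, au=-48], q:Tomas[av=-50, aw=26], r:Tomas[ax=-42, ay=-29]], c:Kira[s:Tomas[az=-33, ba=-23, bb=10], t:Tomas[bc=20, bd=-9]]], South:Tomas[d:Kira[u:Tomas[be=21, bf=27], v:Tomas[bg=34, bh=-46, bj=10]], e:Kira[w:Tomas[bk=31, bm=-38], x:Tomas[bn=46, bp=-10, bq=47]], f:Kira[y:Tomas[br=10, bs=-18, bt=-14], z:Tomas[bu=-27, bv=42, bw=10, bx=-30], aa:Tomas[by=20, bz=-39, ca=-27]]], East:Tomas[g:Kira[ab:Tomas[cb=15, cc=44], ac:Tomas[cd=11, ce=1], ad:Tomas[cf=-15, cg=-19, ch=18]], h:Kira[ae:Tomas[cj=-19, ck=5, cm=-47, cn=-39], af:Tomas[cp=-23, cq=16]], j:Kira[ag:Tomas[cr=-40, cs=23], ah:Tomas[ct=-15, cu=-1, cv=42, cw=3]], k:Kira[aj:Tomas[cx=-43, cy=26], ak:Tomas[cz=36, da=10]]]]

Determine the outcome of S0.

-18

m (Tomas): min(-7, 12, 1) = -7
n (Tomas): min(-13, 5) = -13
a (Kira): max(-7, -13) = -7
p (Tomas): min(37, 13, -48) = -48
q (Tomas): min(-50, 26) = -50
r (Tomas): min(-42, -29) = -42
b (Kira): max(-48, -50, -42) = -42
s (Tomas): min(-33, -23, 10) = -33
t (Tomas): min(20, -9) = -9
c (Kira): max(-33, -9) = -9
North (Tomas): min(-7, -42, -9) = -42
u (Tomas): min(21, 27) = 21
v (Tomas): min(34, -46, 10) = -46
d (Kira): max(21, -46) = 21
w (Tomas): min(31, -38) = -38
x (Tomas): min(46, -10, 47) = -10
e (Kira): max(-38, -10) = -10
y (Tomas): min(10, -18, -14) = -18
z (Tomas): min(-27, 42, 10, -30) = -30
aa (Tomas): min(20, -39, -27) = -39
f (Kira): max(-18, -30, -39) = -18
South (Tomas): min(21, -10, -18) = -18
ab (Tomas): min(15, 44) = 15
ac (Tomas): min(11, 1) = 1
ad (Tomas): min(-15, -19, 18) = -19
g (Kira): max(15, 1, -19) = 15
ae (Tomas): min(-19, 5, -47, -39) = -47
af (Tomas): min(-23, 16) = -23
h (Kira): max(-47, -23) = -23
ag (Tomas): min(-40, 23) = -40
ah (Tomas): min(-15, -1, 42, 3) = -15
j (Kira): max(-40, -15) = -15
aj (Tomas): min(-43, 26) = -43
ak (Tomas): min(36, 10) = 10
k (Kira): max(-43, 10) = 10
East (Tomas): min(15, -23, -15, 10) = -23
S0 (Kira): max(-42, -18, -23) = -18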